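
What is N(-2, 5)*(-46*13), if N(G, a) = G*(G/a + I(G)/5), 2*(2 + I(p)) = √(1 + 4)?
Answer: -4784/5 + 598*√5/5 ≈ -689.37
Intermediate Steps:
I(p) = -2 + √5/2 (I(p) = -2 + √(1 + 4)/2 = -2 + √5/2)
N(G, a) = G*(-⅖ + √5/10 + G/a) (N(G, a) = G*(G/a + (-2 + √5/2)/5) = G*(G/a + (-2 + √5/2)*(⅕)) = G*(G/a + (-⅖ + √5/10)) = G*(-⅖ + √5/10 + G/a))
N(-2, 5)*(-46*13) = ((⅒)*(-2)*(10*(-2) - 1*5*(4 - √5))/5)*(-46*13) = ((⅒)*(-2)*(⅕)*(-20 + (-20 + 5*√5)))*(-598) = ((⅒)*(-2)*(⅕)*(-40 + 5*√5))*(-598) = (8/5 - √5/5)*(-598) = -4784/5 + 598*√5/5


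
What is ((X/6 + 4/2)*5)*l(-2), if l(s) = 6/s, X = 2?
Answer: -35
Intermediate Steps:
((X/6 + 4/2)*5)*l(-2) = ((2/6 + 4/2)*5)*(6/(-2)) = ((2*(1/6) + 4*(1/2))*5)*(6*(-1/2)) = ((1/3 + 2)*5)*(-3) = ((7/3)*5)*(-3) = (35/3)*(-3) = -35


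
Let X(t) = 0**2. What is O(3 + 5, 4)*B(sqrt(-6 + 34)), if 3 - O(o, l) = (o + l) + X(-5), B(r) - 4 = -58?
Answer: 486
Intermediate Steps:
X(t) = 0
B(r) = -54 (B(r) = 4 - 58 = -54)
O(o, l) = 3 - l - o (O(o, l) = 3 - ((o + l) + 0) = 3 - ((l + o) + 0) = 3 - (l + o) = 3 + (-l - o) = 3 - l - o)
O(3 + 5, 4)*B(sqrt(-6 + 34)) = (3 - 1*4 - (3 + 5))*(-54) = (3 - 4 - 1*8)*(-54) = (3 - 4 - 8)*(-54) = -9*(-54) = 486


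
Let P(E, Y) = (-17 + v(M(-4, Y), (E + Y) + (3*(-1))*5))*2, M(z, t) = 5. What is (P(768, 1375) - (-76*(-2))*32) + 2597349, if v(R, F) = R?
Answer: 2592461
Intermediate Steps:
P(E, Y) = -24 (P(E, Y) = (-17 + 5)*2 = -12*2 = -24)
(P(768, 1375) - (-76*(-2))*32) + 2597349 = (-24 - (-76*(-2))*32) + 2597349 = (-24 - 152*32) + 2597349 = (-24 - 1*4864) + 2597349 = (-24 - 4864) + 2597349 = -4888 + 2597349 = 2592461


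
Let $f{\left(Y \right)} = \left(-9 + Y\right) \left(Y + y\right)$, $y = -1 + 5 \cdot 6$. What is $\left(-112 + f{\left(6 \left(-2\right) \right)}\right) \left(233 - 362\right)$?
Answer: $60501$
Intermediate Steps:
$y = 29$ ($y = -1 + 30 = 29$)
$f{\left(Y \right)} = \left(-9 + Y\right) \left(29 + Y\right)$ ($f{\left(Y \right)} = \left(-9 + Y\right) \left(Y + 29\right) = \left(-9 + Y\right) \left(29 + Y\right)$)
$\left(-112 + f{\left(6 \left(-2\right) \right)}\right) \left(233 - 362\right) = \left(-112 + \left(-261 + \left(6 \left(-2\right)\right)^{2} + 20 \cdot 6 \left(-2\right)\right)\right) \left(233 - 362\right) = \left(-112 + \left(-261 + \left(-12\right)^{2} + 20 \left(-12\right)\right)\right) \left(-129\right) = \left(-112 - 357\right) \left(-129\right) = \left(-469\right) \left(-129\right) = 60501$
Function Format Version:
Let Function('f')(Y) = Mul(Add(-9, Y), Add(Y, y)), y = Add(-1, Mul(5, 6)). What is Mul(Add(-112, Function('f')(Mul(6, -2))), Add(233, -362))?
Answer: 60501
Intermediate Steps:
y = 29 (y = Add(-1, 30) = 29)
Function('f')(Y) = Mul(Add(-9, Y), Add(29, Y)) (Function('f')(Y) = Mul(Add(-9, Y), Add(Y, 29)) = Mul(Add(-9, Y), Add(29, Y)))
Mul(Add(-112, Function('f')(Mul(6, -2))), Add(233, -362)) = Mul(Add(-112, Add(-261, Pow(Mul(6, -2), 2), Mul(20, Mul(6, -2)))), Add(233, -362)) = Mul(Add(-112, Add(-261, Pow(-12, 2), Mul(20, -12))), -129) = Mul(Add(-112, Add(-261, 144, -240)), -129) = Mul(Add(-112, -357), -129) = Mul(-469, -129) = 60501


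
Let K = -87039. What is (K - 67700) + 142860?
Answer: -11879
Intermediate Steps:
(K - 67700) + 142860 = (-87039 - 67700) + 142860 = -154739 + 142860 = -11879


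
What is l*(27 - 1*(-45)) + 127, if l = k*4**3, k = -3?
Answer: -13697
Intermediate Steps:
l = -192 (l = -3*4**3 = -3*64 = -192)
l*(27 - 1*(-45)) + 127 = -192*(27 - 1*(-45)) + 127 = -192*(27 + 45) + 127 = -192*72 + 127 = -13824 + 127 = -13697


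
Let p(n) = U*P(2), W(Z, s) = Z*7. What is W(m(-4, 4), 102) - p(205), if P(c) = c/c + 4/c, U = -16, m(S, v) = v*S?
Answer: -64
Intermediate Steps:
m(S, v) = S*v
P(c) = 1 + 4/c
W(Z, s) = 7*Z
p(n) = -48 (p(n) = -16*(4 + 2)/2 = -8*6 = -16*3 = -48)
W(m(-4, 4), 102) - p(205) = 7*(-4*4) - 1*(-48) = 7*(-16) + 48 = -112 + 48 = -64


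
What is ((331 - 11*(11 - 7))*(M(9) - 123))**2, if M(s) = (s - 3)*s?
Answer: 392158809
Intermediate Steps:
M(s) = s*(-3 + s) (M(s) = (-3 + s)*s = s*(-3 + s))
((331 - 11*(11 - 7))*(M(9) - 123))**2 = ((331 - 11*(11 - 7))*(9*(-3 + 9) - 123))**2 = ((331 - 11*4)*(9*6 - 123))**2 = ((331 - 44)*(54 - 123))**2 = (287*(-69))**2 = (-19803)**2 = 392158809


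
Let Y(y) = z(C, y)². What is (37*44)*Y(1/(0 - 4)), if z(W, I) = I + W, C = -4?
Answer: 117623/4 ≈ 29406.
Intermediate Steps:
Y(y) = (-4 + y)² (Y(y) = (y - 4)² = (-4 + y)²)
(37*44)*Y(1/(0 - 4)) = (37*44)*(-4 + 1/(0 - 4))² = 1628*(-4 + 1/(-4))² = 1628*(-4 - ¼)² = 1628*(-17/4)² = 1628*(289/16) = 117623/4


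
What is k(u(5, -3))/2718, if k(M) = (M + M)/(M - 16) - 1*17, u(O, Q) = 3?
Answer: -227/35334 ≈ -0.0064244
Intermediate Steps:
k(M) = -17 + 2*M/(-16 + M) (k(M) = (2*M)/(-16 + M) - 17 = 2*M/(-16 + M) - 17 = -17 + 2*M/(-16 + M))
k(u(5, -3))/2718 = ((272 - 15*3)/(-16 + 3))/2718 = ((272 - 45)/(-13))*(1/2718) = -1/13*227*(1/2718) = -227/13*1/2718 = -227/35334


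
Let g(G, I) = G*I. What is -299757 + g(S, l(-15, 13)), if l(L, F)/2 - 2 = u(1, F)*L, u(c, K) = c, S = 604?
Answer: -315461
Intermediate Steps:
l(L, F) = 4 + 2*L (l(L, F) = 4 + 2*(1*L) = 4 + 2*L)
-299757 + g(S, l(-15, 13)) = -299757 + 604*(4 + 2*(-15)) = -299757 + 604*(4 - 30) = -299757 + 604*(-26) = -299757 - 15704 = -315461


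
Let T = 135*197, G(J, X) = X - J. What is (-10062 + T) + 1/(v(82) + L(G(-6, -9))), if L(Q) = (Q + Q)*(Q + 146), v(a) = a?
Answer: 12829607/776 ≈ 16533.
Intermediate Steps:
L(Q) = 2*Q*(146 + Q) (L(Q) = (2*Q)*(146 + Q) = 2*Q*(146 + Q))
T = 26595
(-10062 + T) + 1/(v(82) + L(G(-6, -9))) = (-10062 + 26595) + 1/(82 + 2*(-9 - 1*(-6))*(146 + (-9 - 1*(-6)))) = 16533 + 1/(82 + 2*(-9 + 6)*(146 + (-9 + 6))) = 16533 + 1/(82 + 2*(-3)*(146 - 3)) = 16533 + 1/(82 + 2*(-3)*143) = 16533 + 1/(82 - 858) = 16533 + 1/(-776) = 16533 - 1/776 = 12829607/776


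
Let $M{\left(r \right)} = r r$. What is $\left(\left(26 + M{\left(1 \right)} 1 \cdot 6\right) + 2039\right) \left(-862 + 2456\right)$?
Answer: $3301174$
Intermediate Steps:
$M{\left(r \right)} = r^{2}$
$\left(\left(26 + M{\left(1 \right)} 1 \cdot 6\right) + 2039\right) \left(-862 + 2456\right) = \left(\left(26 + 1^{2} \cdot 1 \cdot 6\right) + 2039\right) \left(-862 + 2456\right) = \left(\left(26 + 1 \cdot 6\right) + 2039\right) 1594 = \left(\left(26 + 6\right) + 2039\right) 1594 = \left(32 + 2039\right) 1594 = 2071 \cdot 1594 = 3301174$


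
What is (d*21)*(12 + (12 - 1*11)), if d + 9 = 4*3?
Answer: 819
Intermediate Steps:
d = 3 (d = -9 + 4*3 = -9 + 12 = 3)
(d*21)*(12 + (12 - 1*11)) = (3*21)*(12 + (12 - 1*11)) = 63*(12 + (12 - 11)) = 63*(12 + 1) = 63*13 = 819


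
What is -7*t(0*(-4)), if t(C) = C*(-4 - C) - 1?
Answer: 7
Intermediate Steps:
t(C) = -1 + C*(-4 - C)
-7*t(0*(-4)) = -7*(-1 - (0*(-4))² - 0*(-4)) = -7*(-1 - 1*0² - 4*0) = -7*(-1 - 1*0 + 0) = -7*(-1 + 0 + 0) = -7*(-1) = 7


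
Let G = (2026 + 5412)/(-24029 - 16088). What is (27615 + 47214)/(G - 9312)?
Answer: -3001914993/373576942 ≈ -8.0356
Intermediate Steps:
G = -7438/40117 (G = 7438/(-40117) = 7438*(-1/40117) = -7438/40117 ≈ -0.18541)
(27615 + 47214)/(G - 9312) = (27615 + 47214)/(-7438/40117 - 9312) = 74829/(-373576942/40117) = 74829*(-40117/373576942) = -3001914993/373576942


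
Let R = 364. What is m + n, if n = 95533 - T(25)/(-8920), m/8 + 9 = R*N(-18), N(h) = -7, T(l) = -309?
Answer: 669686531/8920 ≈ 75077.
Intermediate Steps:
m = -20456 (m = -72 + 8*(364*(-7)) = -72 + 8*(-2548) = -72 - 20384 = -20456)
n = 852154051/8920 (n = 95533 - (-309)/(-8920) = 95533 - (-309)*(-1)/8920 = 95533 - 1*309/8920 = 95533 - 309/8920 = 852154051/8920 ≈ 95533.)
m + n = -20456 + 852154051/8920 = 669686531/8920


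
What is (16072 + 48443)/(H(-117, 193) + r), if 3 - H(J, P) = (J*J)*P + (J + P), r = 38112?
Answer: -64515/2603938 ≈ -0.024776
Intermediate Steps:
H(J, P) = 3 - J - P - P*J² (H(J, P) = 3 - ((J*J)*P + (J + P)) = 3 - (J²*P + (J + P)) = 3 - (P*J² + (J + P)) = 3 - (J + P + P*J²) = 3 + (-J - P - P*J²) = 3 - J - P - P*J²)
(16072 + 48443)/(H(-117, 193) + r) = (16072 + 48443)/((3 - 1*(-117) - 1*193 - 1*193*(-117)²) + 38112) = 64515/((3 + 117 - 193 - 1*193*13689) + 38112) = 64515/((3 + 117 - 193 - 2641977) + 38112) = 64515/(-2642050 + 38112) = 64515/(-2603938) = 64515*(-1/2603938) = -64515/2603938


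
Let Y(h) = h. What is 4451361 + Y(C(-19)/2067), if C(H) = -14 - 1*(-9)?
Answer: 9200963182/2067 ≈ 4.4514e+6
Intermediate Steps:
C(H) = -5 (C(H) = -14 + 9 = -5)
4451361 + Y(C(-19)/2067) = 4451361 - 5/2067 = 9200963182/2067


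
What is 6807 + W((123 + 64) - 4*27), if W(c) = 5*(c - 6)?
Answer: 7172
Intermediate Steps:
W(c) = -30 + 5*c (W(c) = 5*(-6 + c) = -30 + 5*c)
6807 + W((123 + 64) - 4*27) = 6807 + (-30 + 5*((123 + 64) - 4*27)) = 6807 + (-30 + 5*(187 - 108)) = 6807 + (-30 + 5*79) = 6807 + (-30 + 395) = 6807 + 365 = 7172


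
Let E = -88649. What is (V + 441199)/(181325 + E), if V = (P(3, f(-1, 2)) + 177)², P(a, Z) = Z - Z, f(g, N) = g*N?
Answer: 118132/23169 ≈ 5.0987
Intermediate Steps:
f(g, N) = N*g
P(a, Z) = 0
V = 31329 (V = (0 + 177)² = 177² = 31329)
(V + 441199)/(181325 + E) = (31329 + 441199)/(181325 - 88649) = 472528/92676 = 472528*(1/92676) = 118132/23169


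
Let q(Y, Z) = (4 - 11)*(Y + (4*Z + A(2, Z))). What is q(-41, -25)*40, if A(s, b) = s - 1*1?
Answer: 39200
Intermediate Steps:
A(s, b) = -1 + s (A(s, b) = s - 1 = -1 + s)
q(Y, Z) = -7 - 28*Z - 7*Y (q(Y, Z) = (4 - 11)*(Y + (4*Z + (-1 + 2))) = -7*(Y + (4*Z + 1)) = -7*(Y + (1 + 4*Z)) = -7*(1 + Y + 4*Z) = -7 - 28*Z - 7*Y)
q(-41, -25)*40 = (-7 - 28*(-25) - 7*(-41))*40 = (-7 + 700 + 287)*40 = 980*40 = 39200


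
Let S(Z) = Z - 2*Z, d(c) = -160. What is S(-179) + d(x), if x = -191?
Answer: 19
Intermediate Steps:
S(Z) = -Z
S(-179) + d(x) = -1*(-179) - 160 = 179 - 160 = 19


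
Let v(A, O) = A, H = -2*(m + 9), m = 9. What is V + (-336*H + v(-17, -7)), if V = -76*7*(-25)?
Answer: 25379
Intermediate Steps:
H = -36 (H = -2*(9 + 9) = -2*18 = -36)
V = 13300 (V = -532*(-25) = 13300)
V + (-336*H + v(-17, -7)) = 13300 + (-336*(-36) - 17) = 13300 + (12096 - 17) = 13300 + 12079 = 25379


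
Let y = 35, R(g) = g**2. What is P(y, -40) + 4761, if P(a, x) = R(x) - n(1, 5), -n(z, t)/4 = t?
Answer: 6381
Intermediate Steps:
n(z, t) = -4*t
P(a, x) = 20 + x**2 (P(a, x) = x**2 - (-4)*5 = x**2 - 1*(-20) = x**2 + 20 = 20 + x**2)
P(y, -40) + 4761 = (20 + (-40)**2) + 4761 = (20 + 1600) + 4761 = 1620 + 4761 = 6381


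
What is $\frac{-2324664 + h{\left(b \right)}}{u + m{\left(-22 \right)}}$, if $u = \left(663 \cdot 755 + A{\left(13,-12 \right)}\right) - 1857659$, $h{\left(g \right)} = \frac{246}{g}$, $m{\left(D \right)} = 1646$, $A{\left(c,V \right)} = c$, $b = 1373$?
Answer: $\frac{3191763426}{1861012255} \approx 1.7151$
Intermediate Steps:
$u = -1357081$ ($u = \left(663 \cdot 755 + 13\right) - 1857659 = \left(500565 + 13\right) - 1857659 = 500578 - 1857659 = -1357081$)
$\frac{-2324664 + h{\left(b \right)}}{u + m{\left(-22 \right)}} = \frac{-2324664 + \frac{246}{1373}}{-1357081 + 1646} = \frac{-2324664 + 246 \cdot \frac{1}{1373}}{-1355435} = \left(-2324664 + \frac{246}{1373}\right) \left(- \frac{1}{1355435}\right) = \left(- \frac{3191763426}{1373}\right) \left(- \frac{1}{1355435}\right) = \frac{3191763426}{1861012255}$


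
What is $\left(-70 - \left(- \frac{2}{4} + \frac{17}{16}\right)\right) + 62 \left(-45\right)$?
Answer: $- \frac{45769}{16} \approx -2860.6$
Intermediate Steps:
$\left(-70 - \left(- \frac{2}{4} + \frac{17}{16}\right)\right) + 62 \left(-45\right) = \left(-70 - \left(\left(-2\right) \frac{1}{4} + 17 \cdot \frac{1}{16}\right)\right) - 2790 = \left(-70 - \left(- \frac{1}{2} + \frac{17}{16}\right)\right) - 2790 = \left(-70 - \frac{9}{16}\right) - 2790 = - \frac{1129}{16} - 2790 = - \frac{45769}{16}$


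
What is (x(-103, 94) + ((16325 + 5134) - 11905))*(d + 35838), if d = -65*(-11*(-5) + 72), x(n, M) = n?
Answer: 260686933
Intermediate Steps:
d = -8255 (d = -65*(55 + 72) = -65*127 = -8255)
(x(-103, 94) + ((16325 + 5134) - 11905))*(d + 35838) = (-103 + ((16325 + 5134) - 11905))*(-8255 + 35838) = (-103 + (21459 - 11905))*27583 = (-103 + 9554)*27583 = 9451*27583 = 260686933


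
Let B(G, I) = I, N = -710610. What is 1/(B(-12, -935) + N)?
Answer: -1/711545 ≈ -1.4054e-6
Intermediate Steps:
1/(B(-12, -935) + N) = 1/(-935 - 710610) = 1/(-711545) = -1/711545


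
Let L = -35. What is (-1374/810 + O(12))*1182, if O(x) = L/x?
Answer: -490727/90 ≈ -5452.5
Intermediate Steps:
O(x) = -35/x
(-1374/810 + O(12))*1182 = (-1374/810 - 35/12)*1182 = (-1374*1/810 - 35*1/12)*1182 = (-229/135 - 35/12)*1182 = -2491/540*1182 = -490727/90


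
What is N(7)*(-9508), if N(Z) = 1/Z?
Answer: -9508/7 ≈ -1358.3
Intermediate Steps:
N(7)*(-9508) = -9508/7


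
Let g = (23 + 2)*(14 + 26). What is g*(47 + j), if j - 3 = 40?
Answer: 90000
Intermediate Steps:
j = 43 (j = 3 + 40 = 43)
g = 1000 (g = 25*40 = 1000)
g*(47 + j) = 1000*(47 + 43) = 1000*90 = 90000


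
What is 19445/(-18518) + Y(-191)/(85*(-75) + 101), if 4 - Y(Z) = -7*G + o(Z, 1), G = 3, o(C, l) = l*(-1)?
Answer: -61239699/58090966 ≈ -1.0542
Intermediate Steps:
o(C, l) = -l
Y(Z) = 26 (Y(Z) = 4 - (-7*3 - 1*1) = 4 - (-21 - 1) = 4 - 1*(-22) = 4 + 22 = 26)
19445/(-18518) + Y(-191)/(85*(-75) + 101) = 19445/(-18518) + 26/(85*(-75) + 101) = 19445*(-1/18518) + 26/(-6375 + 101) = -19445/18518 + 26/(-6274) = -19445/18518 + 26*(-1/6274) = -19445/18518 - 13/3137 = -61239699/58090966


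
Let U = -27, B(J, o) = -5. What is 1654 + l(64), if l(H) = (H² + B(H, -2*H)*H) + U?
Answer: 5403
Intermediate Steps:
l(H) = -27 + H² - 5*H (l(H) = (H² - 5*H) - 27 = -27 + H² - 5*H)
1654 + l(64) = 1654 + (-27 + 64² - 5*64) = 1654 + (-27 + 4096 - 320) = 1654 + 3749 = 5403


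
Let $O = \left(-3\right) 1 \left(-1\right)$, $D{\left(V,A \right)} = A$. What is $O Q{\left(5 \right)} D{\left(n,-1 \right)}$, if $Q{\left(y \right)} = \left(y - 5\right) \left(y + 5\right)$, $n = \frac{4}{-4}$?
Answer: $0$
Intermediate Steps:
$n = -1$ ($n = 4 \left(- \frac{1}{4}\right) = -1$)
$Q{\left(y \right)} = \left(-5 + y\right) \left(5 + y\right)$
$O = 3$ ($O = \left(-3\right) \left(-1\right) = 3$)
$O Q{\left(5 \right)} D{\left(n,-1 \right)} = 3 \left(-25 + 5^{2}\right) \left(-1\right) = 3 \left(-25 + 25\right) \left(-1\right) = 3 \cdot 0 \left(-1\right) = 0 \left(-1\right) = 0$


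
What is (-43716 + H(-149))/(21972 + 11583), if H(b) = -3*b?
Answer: -14423/11185 ≈ -1.2895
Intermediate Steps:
(-43716 + H(-149))/(21972 + 11583) = (-43716 - 3*(-149))/(21972 + 11583) = (-43716 + 447)/33555 = -43269*1/33555 = -14423/11185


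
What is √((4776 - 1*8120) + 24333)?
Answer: √20989 ≈ 144.88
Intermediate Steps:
√((4776 - 1*8120) + 24333) = √((4776 - 8120) + 24333) = √(-3344 + 24333) = √20989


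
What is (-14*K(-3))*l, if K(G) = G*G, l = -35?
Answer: 4410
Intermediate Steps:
K(G) = G²
(-14*K(-3))*l = -14*(-3)²*(-35) = -14*9*(-35) = -126*(-35) = 4410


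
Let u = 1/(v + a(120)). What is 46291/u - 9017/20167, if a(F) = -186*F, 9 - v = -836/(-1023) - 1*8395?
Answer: -1208260930714189/1875531 ≈ -6.4422e+8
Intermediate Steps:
v = 781496/93 (v = 9 - (-836/(-1023) - 1*8395) = 9 - (-836*(-1/1023) - 8395) = 9 - (76/93 - 8395) = 9 - 1*(-780659/93) = 9 + 780659/93 = 781496/93 ≈ 8403.2)
u = -93/1294264 (u = 1/(781496/93 - 186*120) = 1/(781496/93 - 22320) = 1/(-1294264/93) = -93/1294264 ≈ -7.1855e-5)
46291/u - 9017/20167 = 46291/(-93/1294264) - 9017/20167 = 46291*(-1294264/93) - 9017*1/20167 = -59912774824/93 - 9017/20167 = -1208260930714189/1875531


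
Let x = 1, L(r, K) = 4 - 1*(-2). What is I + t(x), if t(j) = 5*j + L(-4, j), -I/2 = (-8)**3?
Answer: 1035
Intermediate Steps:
L(r, K) = 6 (L(r, K) = 4 + 2 = 6)
I = 1024 (I = -2*(-8)**3 = -2*(-512) = 1024)
t(j) = 6 + 5*j (t(j) = 5*j + 6 = 6 + 5*j)
I + t(x) = 1024 + (6 + 5*1) = 1024 + (6 + 5) = 1024 + 11 = 1035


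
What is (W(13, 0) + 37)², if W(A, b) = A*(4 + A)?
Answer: 66564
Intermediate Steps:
(W(13, 0) + 37)² = (13*(4 + 13) + 37)² = (13*17 + 37)² = (221 + 37)² = 258² = 66564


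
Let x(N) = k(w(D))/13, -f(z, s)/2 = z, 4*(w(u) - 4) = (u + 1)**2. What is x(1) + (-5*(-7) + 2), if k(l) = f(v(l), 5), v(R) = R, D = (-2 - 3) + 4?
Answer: 473/13 ≈ 36.385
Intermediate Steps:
D = -1 (D = -5 + 4 = -1)
w(u) = 4 + (1 + u)**2/4 (w(u) = 4 + (u + 1)**2/4 = 4 + (1 + u)**2/4)
f(z, s) = -2*z
k(l) = -2*l
x(N) = -8/13 (x(N) = -2*(4 + (1 - 1)**2/4)/13 = -2*(4 + (1/4)*0**2)*(1/13) = -2*(4 + (1/4)*0)*(1/13) = -2*(4 + 0)*(1/13) = -2*4*(1/13) = -8*1/13 = -8/13)
x(1) + (-5*(-7) + 2) = -8/13 + (-5*(-7) + 2) = -8/13 + (35 + 2) = -8/13 + 37 = 473/13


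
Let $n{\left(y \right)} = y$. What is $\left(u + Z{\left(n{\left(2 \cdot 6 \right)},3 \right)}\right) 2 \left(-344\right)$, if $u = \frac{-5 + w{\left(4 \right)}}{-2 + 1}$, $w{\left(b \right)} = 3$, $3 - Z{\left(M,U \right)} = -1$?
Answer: $-4128$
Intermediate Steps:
$Z{\left(M,U \right)} = 4$ ($Z{\left(M,U \right)} = 3 - -1 = 3 + 1 = 4$)
$u = 2$ ($u = \frac{-5 + 3}{-2 + 1} = - \frac{2}{-1} = \left(-2\right) \left(-1\right) = 2$)
$\left(u + Z{\left(n{\left(2 \cdot 6 \right)},3 \right)}\right) 2 \left(-344\right) = \left(2 + 4\right) 2 \left(-344\right) = 6 \cdot 2 \left(-344\right) = 12 \left(-344\right) = -4128$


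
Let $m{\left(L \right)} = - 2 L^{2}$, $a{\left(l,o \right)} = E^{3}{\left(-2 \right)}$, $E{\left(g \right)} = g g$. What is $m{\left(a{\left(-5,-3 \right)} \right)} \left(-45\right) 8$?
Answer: $2949120$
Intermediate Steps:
$E{\left(g \right)} = g^{2}$
$a{\left(l,o \right)} = 64$ ($a{\left(l,o \right)} = \left(\left(-2\right)^{2}\right)^{3} = 4^{3} = 64$)
$m{\left(a{\left(-5,-3 \right)} \right)} \left(-45\right) 8 = - 2 \cdot 64^{2} \left(-45\right) 8 = \left(-2\right) 4096 \left(-45\right) 8 = \left(-8192\right) \left(-45\right) 8 = 368640 \cdot 8 = 2949120$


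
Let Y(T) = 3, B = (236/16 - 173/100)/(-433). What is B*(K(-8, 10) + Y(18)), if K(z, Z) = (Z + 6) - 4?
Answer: -1953/4330 ≈ -0.45104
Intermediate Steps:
B = -651/21650 (B = (236*(1/16) - 173*1/100)*(-1/433) = (59/4 - 173/100)*(-1/433) = (651/50)*(-1/433) = -651/21650 ≈ -0.030069)
K(z, Z) = 2 + Z (K(z, Z) = (6 + Z) - 4 = 2 + Z)
B*(K(-8, 10) + Y(18)) = -651*((2 + 10) + 3)/21650 = -651*(12 + 3)/21650 = -651/21650*15 = -1953/4330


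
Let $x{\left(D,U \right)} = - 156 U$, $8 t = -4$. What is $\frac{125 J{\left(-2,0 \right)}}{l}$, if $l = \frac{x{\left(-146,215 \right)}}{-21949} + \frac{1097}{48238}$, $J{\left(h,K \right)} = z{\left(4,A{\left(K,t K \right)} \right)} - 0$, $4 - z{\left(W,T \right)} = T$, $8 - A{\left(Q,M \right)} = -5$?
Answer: $- \frac{1191122844750}{1641980573} \approx -725.42$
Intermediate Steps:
$t = - \frac{1}{2}$ ($t = \frac{1}{8} \left(-4\right) = - \frac{1}{2} \approx -0.5$)
$A{\left(Q,M \right)} = 13$ ($A{\left(Q,M \right)} = 8 - -5 = 8 + 5 = 13$)
$z{\left(W,T \right)} = 4 - T$
$J{\left(h,K \right)} = -9$ ($J{\left(h,K \right)} = \left(4 - 13\right) - 0 = \left(4 - 13\right) + 0 = -9 + 0 = -9$)
$l = \frac{1641980573}{1058775862}$ ($l = \frac{\left(-156\right) 215}{-21949} + \frac{1097}{48238} = \left(-33540\right) \left(- \frac{1}{21949}\right) + 1097 \cdot \frac{1}{48238} = \frac{33540}{21949} + \frac{1097}{48238} = \frac{1641980573}{1058775862} \approx 1.5508$)
$\frac{125 J{\left(-2,0 \right)}}{l} = \frac{125 \left(-9\right)}{\frac{1641980573}{1058775862}} = \left(-1125\right) \frac{1058775862}{1641980573} = - \frac{1191122844750}{1641980573}$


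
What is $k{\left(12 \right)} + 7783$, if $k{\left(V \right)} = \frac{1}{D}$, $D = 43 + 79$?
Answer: $\frac{949527}{122} \approx 7783.0$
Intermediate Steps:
$D = 122$
$k{\left(V \right)} = \frac{1}{122}$
$k{\left(12 \right)} + 7783 = \frac{1}{122} + 7783 = \frac{949527}{122}$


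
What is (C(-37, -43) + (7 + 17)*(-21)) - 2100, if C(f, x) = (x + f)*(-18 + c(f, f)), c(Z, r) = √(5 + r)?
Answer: -1164 - 320*I*√2 ≈ -1164.0 - 452.55*I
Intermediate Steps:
C(f, x) = (-18 + √(5 + f))*(f + x) (C(f, x) = (x + f)*(-18 + √(5 + f)) = (f + x)*(-18 + √(5 + f)) = (-18 + √(5 + f))*(f + x))
(C(-37, -43) + (7 + 17)*(-21)) - 2100 = ((-18*(-37) - 18*(-43) - 37*√(5 - 37) - 43*√(5 - 37)) + (7 + 17)*(-21)) - 2100 = ((666 + 774 - 148*I*√2 - 172*I*√2) + 24*(-21)) - 2100 = ((666 + 774 - 148*I*√2 - 172*I*√2) - 504) - 2100 = ((1440 - 320*I*√2) - 504) - 2100 = (936 - 320*I*√2) - 2100 = -1164 - 320*I*√2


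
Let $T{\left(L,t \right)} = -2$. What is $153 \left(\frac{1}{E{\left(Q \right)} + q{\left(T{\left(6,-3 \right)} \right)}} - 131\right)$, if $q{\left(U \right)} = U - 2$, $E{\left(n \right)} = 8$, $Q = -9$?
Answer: $- \frac{80019}{4} \approx -20005.0$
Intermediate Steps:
$q{\left(U \right)} = -2 + U$ ($q{\left(U \right)} = U - 2 = -2 + U$)
$153 \left(\frac{1}{E{\left(Q \right)} + q{\left(T{\left(6,-3 \right)} \right)}} - 131\right) = 153 \left(\frac{1}{8 - 4} - 131\right) = 153 \left(\frac{1}{4} - 131\right) = 153 \left(- \frac{523}{4}\right) = - \frac{80019}{4}$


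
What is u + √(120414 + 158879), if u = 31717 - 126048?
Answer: -94331 + √279293 ≈ -93803.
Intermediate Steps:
u = -94331
u + √(120414 + 158879) = -94331 + √(120414 + 158879) = -94331 + √279293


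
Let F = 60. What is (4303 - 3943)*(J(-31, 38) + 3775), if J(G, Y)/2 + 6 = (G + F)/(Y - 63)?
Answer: 6769224/5 ≈ 1.3538e+6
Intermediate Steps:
J(G, Y) = -12 + 2*(60 + G)/(-63 + Y) (J(G, Y) = -12 + 2*((G + 60)/(Y - 63)) = -12 + 2*((60 + G)/(-63 + Y)) = -12 + 2*(60 + G)/(-63 + Y))
(4303 - 3943)*(J(-31, 38) + 3775) = (4303 - 3943)*(2*(438 - 31 - 6*38)/(-63 + 38) + 3775) = 360*(2*(438 - 31 - 228)/(-25) + 3775) = 360*(2*(-1/25)*179 + 3775) = 360*(-358/25 + 3775) = 360*(94017/25) = 6769224/5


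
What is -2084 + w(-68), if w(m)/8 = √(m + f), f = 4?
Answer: -2084 + 64*I ≈ -2084.0 + 64.0*I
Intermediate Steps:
w(m) = 8*√(4 + m) (w(m) = 8*√(m + 4) = 8*√(4 + m))
-2084 + w(-68) = -2084 + 8*√(4 - 68) = -2084 + 8*√(-64) = -2084 + 8*(8*I) = -2084 + 64*I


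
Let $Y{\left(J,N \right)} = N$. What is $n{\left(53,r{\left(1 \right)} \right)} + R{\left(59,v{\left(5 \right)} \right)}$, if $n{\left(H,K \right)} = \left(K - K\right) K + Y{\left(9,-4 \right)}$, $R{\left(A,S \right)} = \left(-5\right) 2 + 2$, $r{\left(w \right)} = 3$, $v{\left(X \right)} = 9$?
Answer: $-12$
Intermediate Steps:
$R{\left(A,S \right)} = -8$ ($R{\left(A,S \right)} = -10 + 2 = -8$)
$n{\left(H,K \right)} = -4$ ($n{\left(H,K \right)} = \left(K - K\right) K - 4 = 0 K - 4 = 0 - 4 = -4$)
$n{\left(53,r{\left(1 \right)} \right)} + R{\left(59,v{\left(5 \right)} \right)} = -4 - 8 = -12$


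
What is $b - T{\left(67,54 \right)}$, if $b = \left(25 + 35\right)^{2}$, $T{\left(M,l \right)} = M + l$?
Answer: $3479$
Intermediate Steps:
$b = 3600$ ($b = 60^{2} = 3600$)
$b - T{\left(67,54 \right)} = 3600 - \left(67 + 54\right) = 3600 - 121 = 3479$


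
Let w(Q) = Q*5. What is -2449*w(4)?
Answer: -48980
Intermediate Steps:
w(Q) = 5*Q
-2449*w(4) = -12245*4 = -2449*20 = -48980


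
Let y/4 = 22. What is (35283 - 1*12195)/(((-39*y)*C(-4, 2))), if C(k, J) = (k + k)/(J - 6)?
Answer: -37/11 ≈ -3.3636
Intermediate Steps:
y = 88 (y = 4*22 = 88)
C(k, J) = 2*k/(-6 + J) (C(k, J) = (2*k)/(-6 + J) = 2*k/(-6 + J))
(35283 - 1*12195)/(((-39*y)*C(-4, 2))) = (35283 - 1*12195)/(((-39*88)*(2*(-4)/(-6 + 2)))) = (35283 - 12195)/((-6864*(-4)/(-4))) = 23088/((-6864*(-4)*(-1)/4)) = 23088/((-3432*2)) = 23088/(-6864) = 23088*(-1/6864) = -37/11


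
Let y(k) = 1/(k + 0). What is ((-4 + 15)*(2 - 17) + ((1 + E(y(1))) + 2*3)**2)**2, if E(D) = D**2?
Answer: 10201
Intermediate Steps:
y(k) = 1/k
((-4 + 15)*(2 - 17) + ((1 + E(y(1))) + 2*3)**2)**2 = ((-4 + 15)*(2 - 17) + ((1 + (1/1)**2) + 2*3)**2)**2 = (11*(-15) + ((1 + 1**2) + 6)**2)**2 = (-165 + ((1 + 1) + 6)**2)**2 = (-165 + (2 + 6)**2)**2 = (-165 + 8**2)**2 = (-165 + 64)**2 = (-101)**2 = 10201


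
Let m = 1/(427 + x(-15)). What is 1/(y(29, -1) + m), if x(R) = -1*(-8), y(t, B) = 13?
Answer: 435/5656 ≈ 0.076909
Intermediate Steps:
x(R) = 8
m = 1/435 (m = 1/(427 + 8) = 1/435 ≈ 0.0022989)
1/(y(29, -1) + m) = 1/(13 + 1/435) = 1/(5656/435) = 435/5656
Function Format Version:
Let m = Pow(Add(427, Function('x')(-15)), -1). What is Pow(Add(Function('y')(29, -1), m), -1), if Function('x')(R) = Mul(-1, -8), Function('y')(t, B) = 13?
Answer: Rational(435, 5656) ≈ 0.076909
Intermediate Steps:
Function('x')(R) = 8
m = Rational(1, 435) (m = Pow(Add(427, 8), -1) = Pow(435, -1) = Rational(1, 435) ≈ 0.0022989)
Pow(Add(Function('y')(29, -1), m), -1) = Pow(Add(13, Rational(1, 435)), -1) = Pow(Rational(5656, 435), -1) = Rational(435, 5656)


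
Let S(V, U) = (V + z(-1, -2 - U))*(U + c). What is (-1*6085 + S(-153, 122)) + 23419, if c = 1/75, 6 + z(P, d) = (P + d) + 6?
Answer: -1243928/75 ≈ -16586.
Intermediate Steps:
z(P, d) = P + d (z(P, d) = -6 + ((P + d) + 6) = -6 + (6 + P + d) = P + d)
c = 1/75 ≈ 0.013333
S(V, U) = (1/75 + U)*(-3 + V - U) (S(V, U) = (V + (-1 + (-2 - U)))*(U + 1/75) = (V + (-3 - U))*(1/75 + U) = (-3 + V - U)*(1/75 + U) = (1/75 + U)*(-3 + V - U))
(-1*6085 + S(-153, 122)) + 23419 = (-1*6085 + (-1/25 - 1/75*122 + (1/75)*(-153) + 122*(-153) - 1*122*(3 + 122))) + 23419 = (-6085 + (-1/25 - 122/75 - 51/25 - 18666 - 1*122*125)) + 23419 = (-6085 + (-1/25 - 122/75 - 51/25 - 18666 - 15250)) + 23419 = (-6085 - 2543978/75) + 23419 = -3000353/75 + 23419 = -1243928/75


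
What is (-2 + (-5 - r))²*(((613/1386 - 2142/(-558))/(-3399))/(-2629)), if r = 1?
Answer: 5885984/191971464993 ≈ 3.0661e-5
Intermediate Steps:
(-2 + (-5 - r))²*(((613/1386 - 2142/(-558))/(-3399))/(-2629)) = (-2 + (-5 - 1*1))²*(((613/1386 - 2142/(-558))/(-3399))/(-2629)) = (-2 + (-5 - 1))²*(((613*(1/1386) - 2142*(-1/558))*(-1/3399))*(-1/2629)) = (-2 - 6)²*(((613/1386 + 119/31)*(-1/3399))*(-1/2629)) = (-8)²*(((183937/42966)*(-1/3399))*(-1/2629)) = 64*(-183937/146041434*(-1/2629)) = 64*(183937/383942929986) = 5885984/191971464993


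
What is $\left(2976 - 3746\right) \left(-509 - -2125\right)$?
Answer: $-1244320$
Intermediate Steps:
$\left(2976 - 3746\right) \left(-509 - -2125\right) = - 770 \left(-509 + 2125\right) = \left(-770\right) 1616 = -1244320$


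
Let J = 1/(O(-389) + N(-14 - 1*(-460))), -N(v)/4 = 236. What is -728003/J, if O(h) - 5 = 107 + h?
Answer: 888891663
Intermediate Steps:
O(h) = 112 + h (O(h) = 5 + (107 + h) = 112 + h)
N(v) = -944 (N(v) = -4*236 = -944)
J = -1/1221 (J = 1/((112 - 389) - 944) = 1/(-277 - 944) = 1/(-1221) = -1/1221 ≈ -0.00081900)
-728003/J = -728003/(-1/1221) = -728003*(-1221) = 888891663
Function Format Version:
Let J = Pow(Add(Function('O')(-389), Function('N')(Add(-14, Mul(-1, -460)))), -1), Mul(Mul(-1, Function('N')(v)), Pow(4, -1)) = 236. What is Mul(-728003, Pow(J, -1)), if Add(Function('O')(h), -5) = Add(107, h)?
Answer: 888891663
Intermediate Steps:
Function('O')(h) = Add(112, h) (Function('O')(h) = Add(5, Add(107, h)) = Add(112, h))
Function('N')(v) = -944 (Function('N')(v) = Mul(-4, 236) = -944)
J = Rational(-1, 1221) (J = Pow(Add(Add(112, -389), -944), -1) = Pow(Add(-277, -944), -1) = Pow(-1221, -1) = Rational(-1, 1221) ≈ -0.00081900)
Mul(-728003, Pow(J, -1)) = Mul(-728003, Pow(Rational(-1, 1221), -1)) = Mul(-728003, -1221) = 888891663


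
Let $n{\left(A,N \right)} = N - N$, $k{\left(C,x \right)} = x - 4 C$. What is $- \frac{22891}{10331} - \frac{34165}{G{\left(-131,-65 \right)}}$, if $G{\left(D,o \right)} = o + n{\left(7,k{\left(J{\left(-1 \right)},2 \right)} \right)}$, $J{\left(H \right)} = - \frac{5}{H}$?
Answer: $\frac{70294140}{134303} \approx 523.4$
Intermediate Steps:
$n{\left(A,N \right)} = 0$
$G{\left(D,o \right)} = o$ ($G{\left(D,o \right)} = o + 0 = o$)
$- \frac{22891}{10331} - \frac{34165}{G{\left(-131,-65 \right)}} = - \frac{22891}{10331} - \frac{34165}{-65} = \left(-22891\right) \frac{1}{10331} - - \frac{6833}{13} = - \frac{22891}{10331} + \frac{6833}{13} = \frac{70294140}{134303}$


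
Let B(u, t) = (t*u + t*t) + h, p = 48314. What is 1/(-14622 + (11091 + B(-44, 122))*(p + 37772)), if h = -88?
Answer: 1/1766384012 ≈ 5.6613e-10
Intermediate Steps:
B(u, t) = -88 + t² + t*u (B(u, t) = (t*u + t*t) - 88 = (t*u + t²) - 88 = (t² + t*u) - 88 = -88 + t² + t*u)
1/(-14622 + (11091 + B(-44, 122))*(p + 37772)) = 1/(-14622 + (11091 + (-88 + 122² + 122*(-44)))*(48314 + 37772)) = 1/(-14622 + (11091 + (-88 + 14884 - 5368))*86086) = 1/(-14622 + (11091 + 9428)*86086) = 1/(-14622 + 20519*86086) = 1/(-14622 + 1766398634) = 1/1766384012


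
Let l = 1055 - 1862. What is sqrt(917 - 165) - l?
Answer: 807 + 4*sqrt(47) ≈ 834.42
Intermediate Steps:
l = -807
sqrt(917 - 165) - l = sqrt(917 - 165) - 1*(-807) = sqrt(752) + 807 = 4*sqrt(47) + 807 = 807 + 4*sqrt(47)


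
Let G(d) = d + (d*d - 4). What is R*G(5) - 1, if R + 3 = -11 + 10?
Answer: -105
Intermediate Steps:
R = -4 (R = -3 + (-11 + 10) = -3 - 1 = -4)
G(d) = -4 + d + d**2 (G(d) = d + (d**2 - 4) = d + (-4 + d**2) = -4 + d + d**2)
R*G(5) - 1 = -4*(-4 + 5 + 5**2) - 1 = -4*(-4 + 5 + 25) - 1 = -4*26 - 1 = -104 - 1 = -105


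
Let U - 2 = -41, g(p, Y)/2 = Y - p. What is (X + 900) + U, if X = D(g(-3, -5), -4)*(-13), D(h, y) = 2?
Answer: 835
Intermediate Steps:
g(p, Y) = -2*p + 2*Y (g(p, Y) = 2*(Y - p) = -2*p + 2*Y)
U = -39 (U = 2 - 41 = -39)
X = -26 (X = 2*(-13) = -26)
(X + 900) + U = (-26 + 900) - 39 = 874 - 39 = 835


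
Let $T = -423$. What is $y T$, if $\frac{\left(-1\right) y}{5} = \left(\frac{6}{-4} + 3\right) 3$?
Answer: $\frac{19035}{2} \approx 9517.5$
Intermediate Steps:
$y = - \frac{45}{2}$ ($y = - 5 \left(\frac{6}{-4} + 3\right) 3 = - 5 \left(6 \left(- \frac{1}{4}\right) + 3\right) 3 = - 5 \left(- \frac{3}{2} + 3\right) 3 = - 5 \cdot \frac{3}{2} \cdot 3 = \left(-5\right) \frac{9}{2} = - \frac{45}{2} \approx -22.5$)
$y T = \left(- \frac{45}{2}\right) \left(-423\right) = \frac{19035}{2}$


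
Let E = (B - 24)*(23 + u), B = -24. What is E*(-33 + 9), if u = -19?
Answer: 4608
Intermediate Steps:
E = -192 (E = (-24 - 24)*(23 - 19) = -48*4 = -192)
E*(-33 + 9) = -192*(-33 + 9) = -192*(-24) = 4608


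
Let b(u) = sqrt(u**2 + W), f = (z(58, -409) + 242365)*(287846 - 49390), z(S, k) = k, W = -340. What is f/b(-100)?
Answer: 9615976656*sqrt(2415)/805 ≈ 5.8702e+8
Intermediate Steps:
f = 57695859936 (f = (-409 + 242365)*(287846 - 49390) = 241956*238456 = 57695859936)
b(u) = sqrt(-340 + u**2) (b(u) = sqrt(u**2 - 340) = sqrt(-340 + u**2))
f/b(-100) = 57695859936/(sqrt(-340 + (-100)**2)) = 57695859936/(sqrt(-340 + 10000)) = 57695859936/(sqrt(9660)) = 57695859936/((2*sqrt(2415))) = 57695859936*(sqrt(2415)/4830) = 9615976656*sqrt(2415)/805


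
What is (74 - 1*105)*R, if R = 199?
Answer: -6169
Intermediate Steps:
(74 - 1*105)*R = (74 - 1*105)*199 = (74 - 105)*199 = -31*199 = -6169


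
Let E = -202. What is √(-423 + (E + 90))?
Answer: I*√535 ≈ 23.13*I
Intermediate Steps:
√(-423 + (E + 90)) = √(-423 + (-202 + 90)) = √(-423 - 112) = √(-535) = I*√535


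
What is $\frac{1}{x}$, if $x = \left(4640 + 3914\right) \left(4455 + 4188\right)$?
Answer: $\frac{1}{73932222} \approx 1.3526 \cdot 10^{-8}$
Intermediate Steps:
$x = 73932222$ ($x = 8554 \cdot 8643 = 73932222$)
$\frac{1}{x} = \frac{1}{73932222}$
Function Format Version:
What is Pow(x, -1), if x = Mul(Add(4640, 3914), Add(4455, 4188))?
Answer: Rational(1, 73932222) ≈ 1.3526e-8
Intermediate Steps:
x = 73932222 (x = Mul(8554, 8643) = 73932222)
Pow(x, -1) = Pow(73932222, -1) = Rational(1, 73932222)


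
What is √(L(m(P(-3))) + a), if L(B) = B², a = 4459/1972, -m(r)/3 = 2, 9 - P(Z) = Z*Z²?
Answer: √37197343/986 ≈ 6.1856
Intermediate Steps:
P(Z) = 9 - Z³ (P(Z) = 9 - Z*Z² = 9 - Z³)
m(r) = -6 (m(r) = -3*2 = -6)
a = 4459/1972 (a = 4459*(1/1972) = 4459/1972 ≈ 2.2612)
√(L(m(P(-3))) + a) = √((-6)² + 4459/1972) = √(36 + 4459/1972) = √(75451/1972) = √37197343/986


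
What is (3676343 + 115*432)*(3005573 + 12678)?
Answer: 11246072645773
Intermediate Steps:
(3676343 + 115*432)*(3005573 + 12678) = (3676343 + 49680)*3018251 = 3726023*3018251 = 11246072645773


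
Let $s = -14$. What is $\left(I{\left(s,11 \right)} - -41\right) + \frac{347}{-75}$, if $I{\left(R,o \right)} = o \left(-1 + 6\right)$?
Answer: $\frac{6853}{75} \approx 91.373$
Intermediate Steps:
$I{\left(R,o \right)} = 5 o$ ($I{\left(R,o \right)} = o 5 = 5 o$)
$\left(I{\left(s,11 \right)} - -41\right) + \frac{347}{-75} = \left(5 \cdot 11 - -41\right) + \frac{347}{-75} = \left(55 + 41\right) + 347 \left(- \frac{1}{75}\right) = 96 - \frac{347}{75} = \frac{6853}{75}$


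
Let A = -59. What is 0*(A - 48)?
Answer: 0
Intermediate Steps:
0*(A - 48) = 0*(-59 - 48) = 0*(-107) = 0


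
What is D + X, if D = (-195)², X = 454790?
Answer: 492815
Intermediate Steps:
D = 38025
D + X = 38025 + 454790 = 492815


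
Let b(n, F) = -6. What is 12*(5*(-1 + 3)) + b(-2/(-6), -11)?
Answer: 114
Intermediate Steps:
12*(5*(-1 + 3)) + b(-2/(-6), -11) = 12*(5*(-1 + 3)) - 6 = 12*(5*2) - 6 = 12*10 - 6 = 120 - 6 = 114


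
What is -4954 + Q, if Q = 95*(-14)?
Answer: -6284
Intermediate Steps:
Q = -1330
-4954 + Q = -4954 - 1330 = -6284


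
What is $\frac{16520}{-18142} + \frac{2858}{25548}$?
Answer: $- \frac{92550781}{115872954} \approx -0.79873$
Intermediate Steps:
$\frac{16520}{-18142} + \frac{2858}{25548} = 16520 \left(- \frac{1}{18142}\right) + 2858 \cdot \frac{1}{25548} = - \frac{8260}{9071} + \frac{1429}{12774} = - \frac{92550781}{115872954}$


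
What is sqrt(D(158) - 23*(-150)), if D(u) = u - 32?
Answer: 2*sqrt(894) ≈ 59.800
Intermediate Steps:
D(u) = -32 + u
sqrt(D(158) - 23*(-150)) = sqrt((-32 + 158) - 23*(-150)) = sqrt(126 + 3450) = sqrt(3576) = 2*sqrt(894)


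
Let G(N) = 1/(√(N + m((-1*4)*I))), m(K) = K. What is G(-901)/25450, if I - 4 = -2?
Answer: -I*√101/7711350 ≈ -1.3033e-6*I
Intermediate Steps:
I = 2 (I = 4 - 2 = 2)
G(N) = (-8 + N)^(-½) (G(N) = 1/(√(N - 1*4*2)) = 1/(√(N - 4*2)) = 1/(√(N - 8)) = 1/(√(-8 + N)) = (-8 + N)^(-½))
G(-901)/25450 = 1/(√(-8 - 901)*25450) = (1/25450)/√(-909) = -I*√101/303*(1/25450) = -I*√101/7711350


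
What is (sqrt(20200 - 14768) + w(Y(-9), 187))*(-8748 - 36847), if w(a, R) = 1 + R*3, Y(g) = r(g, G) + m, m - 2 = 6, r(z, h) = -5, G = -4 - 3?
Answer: -25624390 - 91190*sqrt(1358) ≈ -2.8985e+7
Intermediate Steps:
G = -7
m = 8 (m = 2 + 6 = 8)
Y(g) = 3 (Y(g) = -5 + 8 = 3)
w(a, R) = 1 + 3*R
(sqrt(20200 - 14768) + w(Y(-9), 187))*(-8748 - 36847) = (sqrt(20200 - 14768) + (1 + 3*187))*(-8748 - 36847) = (sqrt(5432) + (1 + 561))*(-45595) = (2*sqrt(1358) + 562)*(-45595) = (562 + 2*sqrt(1358))*(-45595) = -25624390 - 91190*sqrt(1358)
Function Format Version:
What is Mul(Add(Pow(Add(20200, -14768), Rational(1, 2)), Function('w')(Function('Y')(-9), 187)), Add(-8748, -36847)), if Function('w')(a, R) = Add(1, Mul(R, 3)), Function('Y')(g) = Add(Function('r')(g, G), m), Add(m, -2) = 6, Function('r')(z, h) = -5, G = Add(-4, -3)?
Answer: Add(-25624390, Mul(-91190, Pow(1358, Rational(1, 2)))) ≈ -2.8985e+7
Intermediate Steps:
G = -7
m = 8 (m = Add(2, 6) = 8)
Function('Y')(g) = 3 (Function('Y')(g) = Add(-5, 8) = 3)
Function('w')(a, R) = Add(1, Mul(3, R))
Mul(Add(Pow(Add(20200, -14768), Rational(1, 2)), Function('w')(Function('Y')(-9), 187)), Add(-8748, -36847)) = Mul(Add(Pow(Add(20200, -14768), Rational(1, 2)), Add(1, Mul(3, 187))), Add(-8748, -36847)) = Mul(Add(Pow(5432, Rational(1, 2)), Add(1, 561)), -45595) = Mul(Add(Mul(2, Pow(1358, Rational(1, 2))), 562), -45595) = Mul(Add(562, Mul(2, Pow(1358, Rational(1, 2)))), -45595) = Add(-25624390, Mul(-91190, Pow(1358, Rational(1, 2))))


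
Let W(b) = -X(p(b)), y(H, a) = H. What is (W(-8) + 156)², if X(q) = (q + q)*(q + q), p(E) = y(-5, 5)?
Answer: 3136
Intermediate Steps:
p(E) = -5
X(q) = 4*q² (X(q) = (2*q)*(2*q) = 4*q²)
W(b) = -100 (W(b) = -4*(-5)² = -4*25 = -1*100 = -100)
(W(-8) + 156)² = (-100 + 156)² = 56² = 3136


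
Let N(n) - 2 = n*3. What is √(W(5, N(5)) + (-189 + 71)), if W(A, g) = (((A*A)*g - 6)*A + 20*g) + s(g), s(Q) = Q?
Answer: √2334 ≈ 48.311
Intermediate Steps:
N(n) = 2 + 3*n (N(n) = 2 + n*3 = 2 + 3*n)
W(A, g) = 21*g + A*(-6 + g*A²) (W(A, g) = (((A*A)*g - 6)*A + 20*g) + g = ((A²*g - 6)*A + 20*g) + g = ((g*A² - 6)*A + 20*g) + g = ((-6 + g*A²)*A + 20*g) + g = (A*(-6 + g*A²) + 20*g) + g = (20*g + A*(-6 + g*A²)) + g = 21*g + A*(-6 + g*A²))
√(W(5, N(5)) + (-189 + 71)) = √((-6*5 + 21*(2 + 3*5) + (2 + 3*5)*5³) + (-189 + 71)) = √((-30 + 21*(2 + 15) + (2 + 15)*125) - 118) = √((-30 + 21*17 + 17*125) - 118) = √((-30 + 357 + 2125) - 118) = √(2452 - 118) = √2334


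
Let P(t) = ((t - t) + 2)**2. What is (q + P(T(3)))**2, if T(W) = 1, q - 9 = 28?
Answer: 1681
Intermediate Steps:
q = 37 (q = 9 + 28 = 37)
P(t) = 4 (P(t) = (0 + 2)**2 = 2**2 = 4)
(q + P(T(3)))**2 = (37 + 4)**2 = 41**2 = 1681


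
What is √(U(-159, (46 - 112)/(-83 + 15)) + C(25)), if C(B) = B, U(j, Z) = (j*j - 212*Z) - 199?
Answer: √7196457/17 ≈ 157.80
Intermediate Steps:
U(j, Z) = -199 + j² - 212*Z (U(j, Z) = (j² - 212*Z) - 199 = -199 + j² - 212*Z)
√(U(-159, (46 - 112)/(-83 + 15)) + C(25)) = √((-199 + (-159)² - 212*(46 - 112)/(-83 + 15)) + 25) = √((-199 + 25281 - (-13992)/(-68)) + 25) = √((-199 + 25281 - (-13992)*(-1)/68) + 25) = √((-199 + 25281 - 212*33/34) + 25) = √((-199 + 25281 - 3498/17) + 25) = √(422896/17 + 25) = √(423321/17) = √7196457/17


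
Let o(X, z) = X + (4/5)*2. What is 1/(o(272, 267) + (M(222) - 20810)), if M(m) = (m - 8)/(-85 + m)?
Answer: -685/14066364 ≈ -4.8698e-5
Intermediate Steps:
M(m) = (-8 + m)/(-85 + m)
o(X, z) = 8/5 + X (o(X, z) = X + (4*(1/5))*2 = X + (4/5)*2 = X + 8/5 = 8/5 + X)
1/(o(272, 267) + (M(222) - 20810)) = 1/((8/5 + 272) + ((-8 + 222)/(-85 + 222) - 20810)) = 1/(1368/5 + (214/137 - 20810)) = 1/(1368/5 - 2850756/137) = 1/(-14066364/685) = -685/14066364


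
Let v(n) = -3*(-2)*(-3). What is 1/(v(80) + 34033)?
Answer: 1/34015 ≈ 2.9399e-5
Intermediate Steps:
v(n) = -18 (v(n) = 6*(-3) = -18)
1/(v(80) + 34033) = 1/(-18 + 34033) = 1/34015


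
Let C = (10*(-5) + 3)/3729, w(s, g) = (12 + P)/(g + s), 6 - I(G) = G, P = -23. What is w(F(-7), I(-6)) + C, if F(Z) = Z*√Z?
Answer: -515117/1816023 - 77*I*√7/487 ≈ -0.28365 - 0.41832*I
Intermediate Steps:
I(G) = 6 - G
F(Z) = Z^(3/2)
w(s, g) = -11/(g + s) (w(s, g) = (12 - 23)/(g + s) = -11/(g + s))
C = -47/3729 (C = (-50 + 3)*(1/3729) = -47*1/3729 = -47/3729 ≈ -0.012604)
w(F(-7), I(-6)) + C = -11/((6 - 1*(-6)) + (-7)^(3/2)) - 47/3729 = -11/((6 + 6) - 7*I*√7) - 47/3729 = -11/(12 - 7*I*√7) - 47/3729 = -47/3729 - 11/(12 - 7*I*√7)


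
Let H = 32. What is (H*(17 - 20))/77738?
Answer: -48/38869 ≈ -0.0012349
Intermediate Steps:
(H*(17 - 20))/77738 = (32*(17 - 20))/77738 = (32*(-3))*(1/77738) = -96*1/77738 = -48/38869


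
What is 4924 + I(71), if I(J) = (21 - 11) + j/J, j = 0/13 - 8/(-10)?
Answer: 1751574/355 ≈ 4934.0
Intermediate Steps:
j = 4/5 (j = 0*(1/13) - 8*(-1/10) = 0 + 4/5 = 4/5 ≈ 0.80000)
I(J) = 10 + 4/(5*J) (I(J) = (21 - 11) + 4/(5*J) = 10 + 4/(5*J))
4924 + I(71) = 4924 + (10 + (4/5)/71) = 4924 + (10 + (4/5)*(1/71)) = 4924 + (10 + 4/355) = 4924 + 3554/355 = 1751574/355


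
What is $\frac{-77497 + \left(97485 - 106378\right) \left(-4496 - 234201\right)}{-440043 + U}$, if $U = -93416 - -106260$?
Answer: $- \frac{2122654924}{427199} \approx -4968.8$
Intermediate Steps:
$U = 12844$ ($U = -93416 + 106260 = 12844$)
$\frac{-77497 + \left(97485 - 106378\right) \left(-4496 - 234201\right)}{-440043 + U} = \frac{-77497 + \left(97485 - 106378\right) \left(-4496 - 234201\right)}{-440043 + 12844} = \frac{-77497 - -2122732421}{-427199} = \left(-77497 + 2122732421\right) \left(- \frac{1}{427199}\right) = 2122654924 \left(- \frac{1}{427199}\right) = - \frac{2122654924}{427199}$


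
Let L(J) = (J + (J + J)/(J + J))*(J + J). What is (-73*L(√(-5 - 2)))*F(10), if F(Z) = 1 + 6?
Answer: 7154 - 1022*I*√7 ≈ 7154.0 - 2704.0*I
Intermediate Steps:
F(Z) = 7
L(J) = 2*J*(1 + J) (L(J) = (J + (2*J)/((2*J)))*(2*J) = (J + (2*J)*(1/(2*J)))*(2*J) = (J + 1)*(2*J) = (1 + J)*(2*J) = 2*J*(1 + J))
(-73*L(√(-5 - 2)))*F(10) = -146*√(-5 - 2)*(1 + √(-5 - 2))*7 = -146*√(-7)*(1 + √(-7))*7 = -146*I*√7*(1 + I*√7)*7 = -1022*I*√7*(1 + I*√7)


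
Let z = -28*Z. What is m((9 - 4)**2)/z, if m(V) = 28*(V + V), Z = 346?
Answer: -25/173 ≈ -0.14451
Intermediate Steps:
m(V) = 56*V (m(V) = 28*(2*V) = 56*V)
z = -9688 (z = -28*346 = -9688)
m((9 - 4)**2)/z = (56*(9 - 4)**2)/(-9688) = (56*5**2)*(-1/9688) = (56*25)*(-1/9688) = 1400*(-1/9688) = -25/173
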